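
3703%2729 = 974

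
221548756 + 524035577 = 745584333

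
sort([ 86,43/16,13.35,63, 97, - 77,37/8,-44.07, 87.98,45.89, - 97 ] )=[ -97, - 77,-44.07,43/16, 37/8 , 13.35,45.89, 63,  86, 87.98,97] 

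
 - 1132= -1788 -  -656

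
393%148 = 97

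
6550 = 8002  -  1452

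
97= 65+32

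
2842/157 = 2842/157 = 18.10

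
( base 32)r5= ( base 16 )365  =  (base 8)1545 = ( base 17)302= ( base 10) 869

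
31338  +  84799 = 116137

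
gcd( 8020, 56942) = 802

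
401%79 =6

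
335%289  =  46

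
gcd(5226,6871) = 1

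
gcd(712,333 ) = 1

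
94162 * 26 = 2448212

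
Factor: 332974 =2^1*166487^1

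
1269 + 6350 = 7619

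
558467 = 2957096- 2398629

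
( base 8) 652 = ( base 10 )426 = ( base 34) ci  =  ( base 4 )12222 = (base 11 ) 358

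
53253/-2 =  - 26627 + 1/2 = - 26626.50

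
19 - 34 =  - 15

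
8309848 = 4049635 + 4260213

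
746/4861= 746/4861 = 0.15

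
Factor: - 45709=-43^1*1063^1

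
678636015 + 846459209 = 1525095224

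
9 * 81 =729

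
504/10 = 252/5= 50.40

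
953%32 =25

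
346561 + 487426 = 833987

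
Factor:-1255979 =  - 439^1*2861^1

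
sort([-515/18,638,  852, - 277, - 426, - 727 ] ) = [ - 727, - 426, - 277, - 515/18, 638,852]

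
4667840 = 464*10060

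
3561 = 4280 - 719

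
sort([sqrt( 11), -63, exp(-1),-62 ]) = [ - 63,-62,exp(  -  1),sqrt(11) ]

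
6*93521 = 561126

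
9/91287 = 1/10143 =0.00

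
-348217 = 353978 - 702195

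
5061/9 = 1687/3= 562.33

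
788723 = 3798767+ - 3010044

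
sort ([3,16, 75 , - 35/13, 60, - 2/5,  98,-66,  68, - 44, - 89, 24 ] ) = [ - 89,-66, -44, -35/13, - 2/5,3, 16,24, 60,68, 75,  98]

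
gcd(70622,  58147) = 1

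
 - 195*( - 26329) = 5134155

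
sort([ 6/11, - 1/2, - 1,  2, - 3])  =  [  -  3, - 1, - 1/2 , 6/11,2]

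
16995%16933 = 62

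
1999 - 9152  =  -7153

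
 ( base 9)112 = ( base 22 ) 44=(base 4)1130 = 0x5c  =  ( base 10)92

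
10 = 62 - 52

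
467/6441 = 467/6441 = 0.07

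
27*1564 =42228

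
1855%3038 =1855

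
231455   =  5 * 46291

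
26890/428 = 13445/214 = 62.83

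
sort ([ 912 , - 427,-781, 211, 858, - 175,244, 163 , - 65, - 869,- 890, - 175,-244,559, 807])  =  [  -  890, - 869, - 781, - 427, - 244, - 175,-175, - 65,163, 211 , 244,  559, 807,858, 912 ] 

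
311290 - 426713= - 115423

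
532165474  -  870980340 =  - 338814866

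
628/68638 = 314/34319 = 0.01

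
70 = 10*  7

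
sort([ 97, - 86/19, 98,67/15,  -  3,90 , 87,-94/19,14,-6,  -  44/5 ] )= [ - 44/5, - 6,  -  94/19,-86/19,-3,67/15,14,87,90,97, 98]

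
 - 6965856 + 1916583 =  - 5049273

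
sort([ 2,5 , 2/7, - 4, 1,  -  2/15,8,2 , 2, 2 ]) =[-4, - 2/15,2/7,1, 2, 2,2,2,5,  8 ]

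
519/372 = 1 +49/124= 1.40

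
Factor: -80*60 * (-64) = 2^12*3^1*5^2  =  307200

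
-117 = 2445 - 2562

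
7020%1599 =624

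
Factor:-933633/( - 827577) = 34579/30651 = 3^( - 1 )*17^( - 1)*151^1*229^1* 601^(-1) 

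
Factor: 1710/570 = 3 =3^1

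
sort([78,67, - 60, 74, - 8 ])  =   [-60, - 8, 67,74,78 ]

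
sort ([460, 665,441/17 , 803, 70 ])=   [441/17 , 70, 460,665, 803 ]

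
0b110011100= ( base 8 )634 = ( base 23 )hl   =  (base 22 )IG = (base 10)412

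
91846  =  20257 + 71589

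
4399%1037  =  251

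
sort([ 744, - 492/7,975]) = [-492/7,744,975 ]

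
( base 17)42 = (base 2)1000110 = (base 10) 70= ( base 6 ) 154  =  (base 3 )2121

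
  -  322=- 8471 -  - 8149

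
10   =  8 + 2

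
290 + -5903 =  - 5613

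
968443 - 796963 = 171480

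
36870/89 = 36870/89 =414.27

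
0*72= 0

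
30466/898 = 33 + 416/449  =  33.93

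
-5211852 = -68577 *76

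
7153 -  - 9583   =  16736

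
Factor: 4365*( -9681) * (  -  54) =2281908510 = 2^1* 3^6*5^1*7^1*97^1*461^1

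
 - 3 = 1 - 4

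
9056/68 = 2264/17 = 133.18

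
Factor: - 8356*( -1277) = 10670612  =  2^2*1277^1*2089^1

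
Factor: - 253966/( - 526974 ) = 3^( - 1)*7^( - 1) * 23^1*5521^1* 12547^( - 1 )  =  126983/263487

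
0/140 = 0 = 0.00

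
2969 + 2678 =5647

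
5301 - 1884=3417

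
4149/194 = 21 + 75/194 = 21.39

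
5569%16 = 1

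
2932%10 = 2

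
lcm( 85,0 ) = 0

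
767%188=15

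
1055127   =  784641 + 270486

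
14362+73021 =87383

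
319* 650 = 207350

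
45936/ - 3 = - 15312 + 0/1 = - 15312.00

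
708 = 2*354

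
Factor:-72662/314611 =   -  2^1*11^(  -  1 )*37^( - 1)*47^1 = - 94/407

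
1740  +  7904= 9644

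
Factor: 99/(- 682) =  - 2^ ( - 1)*3^2*31^( - 1 ) = -  9/62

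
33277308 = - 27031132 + 60308440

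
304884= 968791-663907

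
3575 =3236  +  339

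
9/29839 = 9/29839 = 0.00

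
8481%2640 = 561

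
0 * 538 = 0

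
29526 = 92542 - 63016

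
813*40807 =33176091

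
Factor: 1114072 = 2^3*157^1*887^1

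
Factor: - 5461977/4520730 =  - 1820659/1506910 = - 2^( - 1)*5^(-1)*31^( - 1 )*37^1*4861^(-1)*49207^1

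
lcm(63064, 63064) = 63064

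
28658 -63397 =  - 34739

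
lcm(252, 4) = 252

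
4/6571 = 4/6571= 0.00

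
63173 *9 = 568557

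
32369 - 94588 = - 62219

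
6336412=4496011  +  1840401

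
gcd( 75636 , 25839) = 99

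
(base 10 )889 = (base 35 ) PE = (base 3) 1012221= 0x379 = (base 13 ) 535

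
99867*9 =898803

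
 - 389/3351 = -1 + 2962/3351 = - 0.12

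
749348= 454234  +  295114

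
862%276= 34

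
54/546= 9/91  =  0.10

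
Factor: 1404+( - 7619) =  - 5^1*11^1*113^1  =  -6215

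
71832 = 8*8979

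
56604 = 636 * 89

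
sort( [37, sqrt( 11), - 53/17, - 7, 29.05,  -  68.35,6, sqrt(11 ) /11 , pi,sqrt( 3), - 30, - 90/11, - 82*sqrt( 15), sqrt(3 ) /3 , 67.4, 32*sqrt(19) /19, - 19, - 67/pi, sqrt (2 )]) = [-82 * sqrt( 15), - 68.35, - 30, - 67/pi, -19, - 90/11 , - 7, - 53/17,sqrt(11)/11, sqrt( 3)/3 , sqrt(2 ),  sqrt(3),pi,  sqrt(11),6, 32*sqrt( 19 )/19, 29.05,  37 , 67.4]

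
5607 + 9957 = 15564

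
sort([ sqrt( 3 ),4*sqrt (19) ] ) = [ sqrt(3),4 * sqrt( 19 )] 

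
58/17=58/17  =  3.41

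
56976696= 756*75366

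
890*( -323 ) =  - 287470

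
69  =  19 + 50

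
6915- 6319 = 596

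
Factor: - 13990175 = -5^2 * 19^1*29453^1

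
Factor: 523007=523007^1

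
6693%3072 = 549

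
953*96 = 91488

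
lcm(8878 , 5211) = 239706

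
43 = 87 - 44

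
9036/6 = 1506 = 1506.00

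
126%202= 126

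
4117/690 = 5+ 29/30 = 5.97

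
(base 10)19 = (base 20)J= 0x13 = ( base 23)J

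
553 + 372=925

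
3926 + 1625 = 5551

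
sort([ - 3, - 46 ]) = [-46, -3] 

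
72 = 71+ 1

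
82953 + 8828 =91781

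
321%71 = 37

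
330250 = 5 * 66050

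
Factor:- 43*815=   -5^1 * 43^1*163^1 = -35045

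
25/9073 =25/9073 = 0.00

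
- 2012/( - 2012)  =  1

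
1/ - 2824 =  - 1+2823/2824 = - 0.00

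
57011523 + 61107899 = 118119422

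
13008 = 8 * 1626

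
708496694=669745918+38750776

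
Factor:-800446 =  - 2^1* 23^1 * 17401^1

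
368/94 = 3  +  43/47 = 3.91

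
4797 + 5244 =10041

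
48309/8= 48309/8  =  6038.62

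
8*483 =3864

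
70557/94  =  750 + 57/94 = 750.61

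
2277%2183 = 94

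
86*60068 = 5165848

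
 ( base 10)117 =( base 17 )6F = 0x75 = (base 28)45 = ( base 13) 90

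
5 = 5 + 0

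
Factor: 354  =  2^1*3^1*59^1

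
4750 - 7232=-2482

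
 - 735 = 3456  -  4191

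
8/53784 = 1/6723 = 0.00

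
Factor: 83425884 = 2^2*3^1*19^1*365903^1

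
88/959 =88/959 = 0.09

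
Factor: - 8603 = - 7^1*1229^1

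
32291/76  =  424 + 67/76 = 424.88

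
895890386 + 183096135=1078986521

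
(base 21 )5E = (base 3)11102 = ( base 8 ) 167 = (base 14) 87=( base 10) 119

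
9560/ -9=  - 1063 + 7/9 = - 1062.22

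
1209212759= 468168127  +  741044632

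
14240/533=26 + 382/533= 26.72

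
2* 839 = 1678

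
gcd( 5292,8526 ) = 294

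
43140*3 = 129420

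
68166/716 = 34083/358=95.20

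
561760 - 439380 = 122380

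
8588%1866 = 1124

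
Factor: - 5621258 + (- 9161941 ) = -14783199= -3^1*4927733^1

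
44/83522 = 22/41761 = 0.00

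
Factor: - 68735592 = - 2^3*3^2*23^1*41507^1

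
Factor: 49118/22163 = 82/37=2^1 * 37^( - 1)*41^1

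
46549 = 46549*1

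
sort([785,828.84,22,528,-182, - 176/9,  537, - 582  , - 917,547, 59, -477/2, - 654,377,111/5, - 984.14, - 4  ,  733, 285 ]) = [ -984.14, - 917, - 654, - 582,- 477/2, - 182, - 176/9, - 4, 22, 111/5, 59 , 285, 377,528,537, 547,  733,785,828.84] 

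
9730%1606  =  94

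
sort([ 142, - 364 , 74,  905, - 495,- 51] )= [ - 495, - 364, - 51, 74,  142, 905 ] 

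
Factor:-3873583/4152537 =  - 3^( - 2)*7^1*461393^( - 1) * 553369^1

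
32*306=9792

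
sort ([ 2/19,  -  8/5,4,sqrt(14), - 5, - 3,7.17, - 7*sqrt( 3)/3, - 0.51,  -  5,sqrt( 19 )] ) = [ - 5, - 5, -7 * sqrt( 3 )/3, - 3,  -  8/5, - 0.51,2/19,sqrt( 14), 4, sqrt(19),7.17] 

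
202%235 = 202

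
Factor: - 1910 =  - 2^1*5^1 *191^1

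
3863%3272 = 591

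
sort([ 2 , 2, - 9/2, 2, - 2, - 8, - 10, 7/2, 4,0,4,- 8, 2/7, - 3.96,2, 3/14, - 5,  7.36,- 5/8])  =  [  -  10, - 8, - 8,-5,-9/2, - 3.96, - 2, - 5/8, 0, 3/14, 2/7,2,2, 2, 2,7/2, 4, 4,7.36]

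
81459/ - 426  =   - 192+111/142 = -191.22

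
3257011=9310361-6053350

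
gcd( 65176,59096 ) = 8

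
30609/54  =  566 + 5/6 = 566.83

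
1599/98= 16 + 31/98 = 16.32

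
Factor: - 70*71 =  - 4970 = -2^1*5^1*7^1* 71^1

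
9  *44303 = 398727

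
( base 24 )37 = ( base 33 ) 2D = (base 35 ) 29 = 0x4f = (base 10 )79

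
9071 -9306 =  - 235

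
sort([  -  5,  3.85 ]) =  [-5,3.85] 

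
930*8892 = 8269560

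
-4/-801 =4/801 = 0.00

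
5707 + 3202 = 8909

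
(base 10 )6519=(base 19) I12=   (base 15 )1de9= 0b1100101110111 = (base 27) 8PC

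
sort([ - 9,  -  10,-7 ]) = [ - 10, - 9,-7]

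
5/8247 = 5/8247 = 0.00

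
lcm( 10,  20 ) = 20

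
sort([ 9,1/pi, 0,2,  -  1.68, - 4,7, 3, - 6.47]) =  [ - 6.47, - 4, - 1.68,0,1/pi,2,3,7, 9 ]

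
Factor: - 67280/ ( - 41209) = 2^4 * 5^1*7^( - 2)  =  80/49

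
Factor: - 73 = - 73^1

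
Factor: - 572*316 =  - 2^4*11^1*13^1 * 79^1 = - 180752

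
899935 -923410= - 23475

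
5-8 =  - 3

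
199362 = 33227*6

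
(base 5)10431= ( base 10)741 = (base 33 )MF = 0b1011100101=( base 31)ns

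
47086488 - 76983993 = - 29897505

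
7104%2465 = 2174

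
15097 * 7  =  105679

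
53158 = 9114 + 44044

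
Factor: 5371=41^1*131^1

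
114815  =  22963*5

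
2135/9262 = 2135/9262 = 0.23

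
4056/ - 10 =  - 406 + 2/5= - 405.60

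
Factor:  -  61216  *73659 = -2^5 * 3^1*43^1*571^1*1913^1 = - 4509109344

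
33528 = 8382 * 4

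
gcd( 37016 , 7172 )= 4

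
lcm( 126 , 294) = 882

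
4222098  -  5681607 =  - 1459509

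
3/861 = 1/287 = 0.00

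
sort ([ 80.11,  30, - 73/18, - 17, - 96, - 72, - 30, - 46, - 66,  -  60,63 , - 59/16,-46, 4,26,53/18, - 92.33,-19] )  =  [ - 96,- 92.33, - 72, - 66,-60, - 46,-46, - 30,-19, - 17, - 73/18 , - 59/16, 53/18, 4, 26,  30, 63, 80.11 ] 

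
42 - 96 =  - 54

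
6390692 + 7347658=13738350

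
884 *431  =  381004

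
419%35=34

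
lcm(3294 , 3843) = 23058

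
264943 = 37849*7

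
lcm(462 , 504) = 5544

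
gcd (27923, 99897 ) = 7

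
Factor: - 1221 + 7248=6027 = 3^1*7^2 * 41^1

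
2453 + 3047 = 5500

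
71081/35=2030 + 31/35 = 2030.89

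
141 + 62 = 203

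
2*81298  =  162596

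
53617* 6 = 321702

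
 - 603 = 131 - 734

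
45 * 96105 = 4324725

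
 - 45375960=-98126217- - 52750257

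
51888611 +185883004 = 237771615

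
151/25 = 6  +  1/25 = 6.04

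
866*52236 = 45236376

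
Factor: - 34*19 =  - 646  =  -2^1*17^1* 19^1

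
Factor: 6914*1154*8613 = 2^2*3^3*11^1*29^1*577^1*3457^1 = 68721025428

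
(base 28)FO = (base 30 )EO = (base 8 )674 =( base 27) GC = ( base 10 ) 444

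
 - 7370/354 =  - 21 + 32/177 = -20.82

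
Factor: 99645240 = 2^3*3^1*5^1*149^1 * 5573^1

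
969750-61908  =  907842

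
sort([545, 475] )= [ 475 , 545] 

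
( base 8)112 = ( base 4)1022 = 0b1001010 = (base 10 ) 74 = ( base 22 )38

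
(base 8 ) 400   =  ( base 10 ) 256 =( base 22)BE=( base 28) 94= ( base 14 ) 144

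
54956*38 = 2088328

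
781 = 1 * 781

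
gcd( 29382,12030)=6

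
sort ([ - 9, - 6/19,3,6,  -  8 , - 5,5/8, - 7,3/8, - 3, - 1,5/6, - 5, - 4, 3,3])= [ - 9, - 8 , - 7, - 5, - 5, -4, - 3, - 1,-6/19, 3/8,5/8,5/6,3,3, 3,6]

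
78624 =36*2184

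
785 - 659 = 126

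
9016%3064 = 2888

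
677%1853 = 677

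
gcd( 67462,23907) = 1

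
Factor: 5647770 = 2^1*3^2*5^1*62753^1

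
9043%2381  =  1900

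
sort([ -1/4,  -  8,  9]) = [ - 8, - 1/4,9 ] 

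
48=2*24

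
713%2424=713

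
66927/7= 9561=9561.00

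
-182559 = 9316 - 191875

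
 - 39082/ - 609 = 39082/609 = 64.17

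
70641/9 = 7849  =  7849.00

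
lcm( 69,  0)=0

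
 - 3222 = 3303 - 6525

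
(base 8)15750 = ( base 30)7S4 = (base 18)140G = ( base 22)EGG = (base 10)7144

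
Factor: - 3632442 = - 2^1*3^1 * 11^1*47^1*1171^1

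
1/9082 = 1/9082 = 0.00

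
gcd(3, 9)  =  3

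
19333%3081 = 847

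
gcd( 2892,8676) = 2892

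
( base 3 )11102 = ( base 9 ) 142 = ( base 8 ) 167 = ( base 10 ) 119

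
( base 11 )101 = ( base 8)172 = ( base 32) 3Q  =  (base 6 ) 322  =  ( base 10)122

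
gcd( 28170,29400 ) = 30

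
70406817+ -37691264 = 32715553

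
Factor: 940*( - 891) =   -  2^2 * 3^4*5^1*11^1*47^1  =  - 837540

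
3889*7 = 27223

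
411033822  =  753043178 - 342009356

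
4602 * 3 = 13806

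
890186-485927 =404259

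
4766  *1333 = 6353078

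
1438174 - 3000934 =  - 1562760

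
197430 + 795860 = 993290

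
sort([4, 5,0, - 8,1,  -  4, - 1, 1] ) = [-8, - 4,-1, 0,1, 1 , 4,5]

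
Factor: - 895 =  - 5^1*179^1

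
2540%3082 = 2540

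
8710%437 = 407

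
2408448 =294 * 8192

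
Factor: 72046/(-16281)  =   - 2^1*3^( - 5 )*13^1* 17^1*67^(  -  1 )*163^1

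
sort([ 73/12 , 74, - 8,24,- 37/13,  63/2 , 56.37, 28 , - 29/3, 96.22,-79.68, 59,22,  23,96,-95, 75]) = [ - 95, - 79.68, - 29/3,- 8, - 37/13, 73/12,  22, 23, 24, 28, 63/2,56.37,59, 74,75, 96, 96.22]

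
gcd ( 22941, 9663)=3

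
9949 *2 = 19898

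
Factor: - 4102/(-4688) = 2^ ( - 3)*7^1= 7/8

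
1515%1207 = 308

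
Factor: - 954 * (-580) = 2^3 * 3^2*5^1 * 29^1 * 53^1= 553320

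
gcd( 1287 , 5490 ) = 9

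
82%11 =5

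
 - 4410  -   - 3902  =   - 508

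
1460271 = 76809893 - 75349622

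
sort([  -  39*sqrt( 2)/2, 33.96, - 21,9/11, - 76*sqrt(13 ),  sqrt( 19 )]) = [ - 76*sqrt( 13), - 39*sqrt( 2)/2, - 21 , 9/11,sqrt(19),  33.96]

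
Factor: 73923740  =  2^2*5^1*11^3*2777^1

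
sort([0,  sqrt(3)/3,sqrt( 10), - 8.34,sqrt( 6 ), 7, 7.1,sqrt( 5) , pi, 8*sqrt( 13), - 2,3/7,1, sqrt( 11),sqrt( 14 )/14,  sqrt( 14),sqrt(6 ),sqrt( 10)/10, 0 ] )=[ - 8.34, - 2,0,0,sqrt( 14) /14,  sqrt(10)/10,3/7, sqrt(3 ) /3,1,sqrt( 5),sqrt( 6),sqrt( 6),pi,sqrt ( 10 ),sqrt( 11 ),sqrt( 14), 7,7.1,8*sqrt( 13)]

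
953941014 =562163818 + 391777196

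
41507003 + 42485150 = 83992153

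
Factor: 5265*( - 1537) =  - 8092305 = -  3^4* 5^1*13^1*29^1*53^1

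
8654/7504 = 4327/3752 = 1.15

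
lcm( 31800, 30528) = 763200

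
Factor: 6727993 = 6727993^1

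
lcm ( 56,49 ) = 392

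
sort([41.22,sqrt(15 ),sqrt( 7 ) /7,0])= [0,sqrt(7 ) /7, sqrt ( 15),41.22]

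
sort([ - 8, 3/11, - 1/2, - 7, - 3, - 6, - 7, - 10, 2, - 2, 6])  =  [ - 10, - 8, - 7, - 7, - 6, - 3, - 2, - 1/2,3/11,  2, 6]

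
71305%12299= 9810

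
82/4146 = 41/2073 = 0.02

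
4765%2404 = 2361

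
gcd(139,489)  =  1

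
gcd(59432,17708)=76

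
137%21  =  11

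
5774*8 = 46192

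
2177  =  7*311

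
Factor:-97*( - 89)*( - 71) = - 612943 = - 71^1*89^1 * 97^1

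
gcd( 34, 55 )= 1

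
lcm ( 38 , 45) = 1710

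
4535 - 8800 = -4265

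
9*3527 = 31743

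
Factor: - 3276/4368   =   - 2^(-2 )*3^1 = - 3/4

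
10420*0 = 0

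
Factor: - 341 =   -  11^1*31^1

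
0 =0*96312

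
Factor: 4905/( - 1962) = - 2^( - 1 ) * 5^1 = - 5/2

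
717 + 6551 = 7268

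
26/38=13/19 = 0.68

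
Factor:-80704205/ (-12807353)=5^1 * 13^( - 1 )*985181^ ( - 1)*16140841^1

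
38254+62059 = 100313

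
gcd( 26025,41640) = 5205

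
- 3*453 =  - 1359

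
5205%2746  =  2459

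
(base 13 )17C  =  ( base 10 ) 272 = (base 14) 156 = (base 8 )420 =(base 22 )c8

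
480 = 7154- 6674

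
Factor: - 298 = -2^1*149^1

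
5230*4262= 22290260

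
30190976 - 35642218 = - 5451242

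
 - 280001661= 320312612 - 600314273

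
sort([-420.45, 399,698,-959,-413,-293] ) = [ - 959, - 420.45, - 413, - 293,399, 698]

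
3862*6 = 23172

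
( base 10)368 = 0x170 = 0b101110000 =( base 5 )2433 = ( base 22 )GG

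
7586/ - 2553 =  - 7586/2553 = - 2.97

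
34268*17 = 582556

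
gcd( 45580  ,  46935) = 5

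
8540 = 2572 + 5968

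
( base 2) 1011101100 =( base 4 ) 23230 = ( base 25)14N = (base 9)1021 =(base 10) 748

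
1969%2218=1969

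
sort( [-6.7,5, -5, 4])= [ - 6.7,- 5,4, 5]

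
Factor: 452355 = 3^1*5^1*53^1*569^1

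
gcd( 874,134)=2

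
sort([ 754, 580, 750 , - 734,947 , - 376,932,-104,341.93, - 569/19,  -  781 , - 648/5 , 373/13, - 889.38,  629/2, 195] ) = [ - 889.38, - 781, - 734, - 376, - 648/5, - 104, - 569/19,373/13, 195,629/2,341.93, 580,750,754,932,947 ]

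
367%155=57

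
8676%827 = 406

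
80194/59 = 1359 + 13/59 = 1359.22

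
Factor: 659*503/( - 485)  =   - 331477/485 = - 5^( - 1)*97^( - 1)*503^1*659^1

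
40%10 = 0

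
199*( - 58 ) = - 11542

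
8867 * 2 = 17734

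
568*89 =50552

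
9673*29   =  280517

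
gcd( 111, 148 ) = 37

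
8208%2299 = 1311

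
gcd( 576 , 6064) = 16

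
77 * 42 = 3234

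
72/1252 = 18/313 = 0.06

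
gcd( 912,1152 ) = 48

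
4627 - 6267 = - 1640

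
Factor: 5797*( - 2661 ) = -3^1*11^1*17^1*31^1*887^1= - 15425817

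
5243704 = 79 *66376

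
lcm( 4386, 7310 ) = 21930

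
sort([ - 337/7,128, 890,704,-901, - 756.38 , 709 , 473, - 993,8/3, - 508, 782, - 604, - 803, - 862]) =[ - 993, - 901, - 862, - 803,  -  756.38, - 604, - 508, - 337/7,  8/3, 128 , 473, 704,709,782,  890]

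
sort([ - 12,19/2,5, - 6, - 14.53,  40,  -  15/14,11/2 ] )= [  -  14.53,-12, - 6, - 15/14,5,11/2  ,  19/2,40 ]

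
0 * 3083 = 0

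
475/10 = 95/2 = 47.50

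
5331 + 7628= 12959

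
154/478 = 77/239 = 0.32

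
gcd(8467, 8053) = 1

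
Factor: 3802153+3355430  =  3^2 * 47^1*16921^1= 7157583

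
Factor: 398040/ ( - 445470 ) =-428/479 = - 2^2*107^1*479^( - 1) 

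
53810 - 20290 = 33520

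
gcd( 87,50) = 1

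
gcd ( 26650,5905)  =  5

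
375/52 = 7  +  11/52 = 7.21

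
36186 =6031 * 6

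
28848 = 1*28848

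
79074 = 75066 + 4008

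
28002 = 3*9334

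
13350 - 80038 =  - 66688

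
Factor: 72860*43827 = 3193235220 = 2^2 * 3^1*5^1*7^1*2087^1*3643^1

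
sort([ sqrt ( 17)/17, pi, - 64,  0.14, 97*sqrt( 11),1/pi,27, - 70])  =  [-70,-64,0.14,sqrt (17)/17, 1/pi,pi,27,97*sqrt( 11 )] 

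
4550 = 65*70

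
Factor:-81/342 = -9/38 =-2^( -1 )*3^2*19^(-1)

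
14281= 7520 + 6761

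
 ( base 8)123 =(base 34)2f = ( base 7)146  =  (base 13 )65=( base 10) 83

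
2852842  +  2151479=5004321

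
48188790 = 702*68645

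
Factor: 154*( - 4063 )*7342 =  - 2^2*7^1*11^1*17^1*239^1*3671^1= -4593904084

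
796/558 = 1 + 119/279 = 1.43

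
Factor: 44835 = 3^1 * 5^1*7^2*61^1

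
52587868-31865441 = 20722427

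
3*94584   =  283752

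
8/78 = 4/39 =0.10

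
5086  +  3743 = 8829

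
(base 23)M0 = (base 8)772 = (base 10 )506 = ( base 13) 2CC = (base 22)110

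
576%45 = 36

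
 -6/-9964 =3/4982=0.00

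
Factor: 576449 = 23^1*71^1*353^1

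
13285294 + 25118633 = 38403927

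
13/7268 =13/7268 = 0.00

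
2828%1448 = 1380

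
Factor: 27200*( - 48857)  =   - 1328910400 = -2^6*5^2*17^1*48857^1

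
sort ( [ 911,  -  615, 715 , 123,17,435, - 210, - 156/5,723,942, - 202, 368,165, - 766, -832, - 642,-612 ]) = [ - 832,-766,-642,-615,-612,-210, - 202, - 156/5, 17,123, 165,368,435, 715,723, 911, 942]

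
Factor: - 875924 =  - 2^2 * 7^2*41^1*109^1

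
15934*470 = 7488980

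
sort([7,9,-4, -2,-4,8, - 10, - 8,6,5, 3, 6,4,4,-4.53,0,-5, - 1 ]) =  [-10, - 8,-5,-4.53, - 4,-4,  -  2, - 1 , 0, 3, 4,4,5,6 , 6 , 7,8,9 ]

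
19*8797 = 167143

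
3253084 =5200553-1947469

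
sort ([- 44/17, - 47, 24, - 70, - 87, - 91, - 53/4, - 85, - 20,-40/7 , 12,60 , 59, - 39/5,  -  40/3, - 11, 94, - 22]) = [ - 91, - 87,- 85 , - 70, - 47, - 22, - 20, - 40/3, - 53/4, - 11 , - 39/5, -40/7, - 44/17,12, 24, 59,60 , 94 ] 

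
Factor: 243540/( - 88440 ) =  - 369/134 = - 2^( - 1 )*3^2*41^1*67^( - 1)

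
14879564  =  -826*(-18014 )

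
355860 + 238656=594516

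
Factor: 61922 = 2^1*7^1*4423^1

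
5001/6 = 833  +  1/2 =833.50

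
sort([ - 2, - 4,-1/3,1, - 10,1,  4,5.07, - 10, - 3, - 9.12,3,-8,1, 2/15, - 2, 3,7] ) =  [ - 10, - 10, - 9.12,-8,-4,-3,-2,  -  2 ,-1/3, 2/15,  1,1 , 1,3,3, 4, 5.07,7 ] 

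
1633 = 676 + 957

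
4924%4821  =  103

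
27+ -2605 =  - 2578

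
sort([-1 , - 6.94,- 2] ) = [ - 6.94, - 2, - 1]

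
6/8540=3/4270 = 0.00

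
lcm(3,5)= 15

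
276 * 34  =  9384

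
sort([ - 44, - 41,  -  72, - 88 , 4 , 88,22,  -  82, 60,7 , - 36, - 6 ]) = [  -  88,-82,  -  72, - 44, - 41, - 36, - 6,4,7,22,60, 88]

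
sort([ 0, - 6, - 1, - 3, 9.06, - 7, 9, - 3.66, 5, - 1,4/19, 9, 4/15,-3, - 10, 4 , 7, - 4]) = [ - 10, - 7, - 6, - 4, - 3.66, - 3, - 3, - 1, - 1,0,4/19,4/15, 4,5, 7,9, 9, 9.06]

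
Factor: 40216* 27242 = 2^4 * 11^1 * 53^1 * 257^1 * 457^1 = 1095564272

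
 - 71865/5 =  - 14373= -14373.00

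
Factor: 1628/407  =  4 = 2^2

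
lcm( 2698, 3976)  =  75544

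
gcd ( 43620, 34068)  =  12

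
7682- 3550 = 4132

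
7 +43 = 50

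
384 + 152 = 536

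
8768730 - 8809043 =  - 40313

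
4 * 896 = 3584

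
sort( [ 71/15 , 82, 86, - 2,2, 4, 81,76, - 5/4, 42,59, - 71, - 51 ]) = [ - 71,-51, - 2, - 5/4,2, 4 , 71/15, 42,  59, 76,81, 82,  86]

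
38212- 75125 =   -  36913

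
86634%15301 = 10129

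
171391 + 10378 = 181769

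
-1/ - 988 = 1/988 = 0.00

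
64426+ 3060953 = 3125379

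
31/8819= 31/8819 = 0.00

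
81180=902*90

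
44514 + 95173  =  139687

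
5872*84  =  493248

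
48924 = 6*8154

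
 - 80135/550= -1457/10 = -145.70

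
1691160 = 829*2040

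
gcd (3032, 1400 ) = 8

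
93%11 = 5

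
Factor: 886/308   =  443/154 = 2^( - 1)*7^( - 1)*11^( - 1 )*443^1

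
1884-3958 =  - 2074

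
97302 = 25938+71364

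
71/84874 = 71/84874 = 0.00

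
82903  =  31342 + 51561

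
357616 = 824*434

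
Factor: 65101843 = 65101843^1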